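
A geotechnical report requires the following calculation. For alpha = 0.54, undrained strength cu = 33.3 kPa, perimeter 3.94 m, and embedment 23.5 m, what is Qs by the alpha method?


Using Qs = alpha * cu * perimeter * L
Qs = 0.54 * 33.3 * 3.94 * 23.5
Qs = 1664.95 kN


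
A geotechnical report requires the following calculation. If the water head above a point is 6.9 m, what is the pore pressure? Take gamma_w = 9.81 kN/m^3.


Using u = gamma_w * h_w
u = 9.81 * 6.9
u = 67.69 kPa


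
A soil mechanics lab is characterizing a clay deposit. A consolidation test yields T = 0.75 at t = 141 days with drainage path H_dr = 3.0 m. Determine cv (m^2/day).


Using cv = T * H_dr^2 / t
H_dr^2 = 3.0^2 = 9.0
cv = 0.75 * 9.0 / 141
cv = 0.04787 m^2/day


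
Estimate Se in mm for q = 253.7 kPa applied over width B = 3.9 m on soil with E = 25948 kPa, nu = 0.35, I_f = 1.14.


Using Se = q * B * (1 - nu^2) * I_f / E
1 - nu^2 = 1 - 0.35^2 = 0.8775
Se = 253.7 * 3.9 * 0.8775 * 1.14 / 25948
Se = 0.038145 m
Convert to mm: Se = 0.038145 * 1000 = 38.145 mm


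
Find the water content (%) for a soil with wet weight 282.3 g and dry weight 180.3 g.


Result: 56.57 %

Derivation:
Using w = (m_wet - m_dry) / m_dry * 100
m_wet - m_dry = 282.3 - 180.3 = 102.0 g
w = 102.0 / 180.3 * 100
w = 56.57 %


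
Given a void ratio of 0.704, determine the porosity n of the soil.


Using the relation n = e / (1 + e)
n = 0.704 / (1 + 0.704)
n = 0.704 / 1.704
n = 0.4131


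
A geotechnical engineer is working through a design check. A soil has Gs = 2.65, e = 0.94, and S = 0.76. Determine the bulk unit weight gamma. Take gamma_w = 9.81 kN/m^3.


Using gamma = gamma_w * (Gs + S*e) / (1 + e)
Numerator: Gs + S*e = 2.65 + 0.76*0.94 = 3.3644
Denominator: 1 + e = 1 + 0.94 = 1.94
gamma = 9.81 * 3.3644 / 1.94
gamma = 17.013 kN/m^3


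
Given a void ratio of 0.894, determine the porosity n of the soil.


Result: 0.472

Derivation:
Using the relation n = e / (1 + e)
n = 0.894 / (1 + 0.894)
n = 0.894 / 1.894
n = 0.472


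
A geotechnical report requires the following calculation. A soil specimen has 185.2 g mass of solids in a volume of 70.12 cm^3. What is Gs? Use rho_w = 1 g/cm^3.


Using Gs = m_s / (V_s * rho_w)
Since rho_w = 1 g/cm^3:
Gs = 185.2 / 70.12
Gs = 2.641


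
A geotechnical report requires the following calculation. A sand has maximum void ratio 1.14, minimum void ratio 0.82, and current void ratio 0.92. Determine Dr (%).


Result: 68.75 %

Derivation:
Using Dr = (e_max - e) / (e_max - e_min) * 100
e_max - e = 1.14 - 0.92 = 0.22
e_max - e_min = 1.14 - 0.82 = 0.32
Dr = 0.22 / 0.32 * 100
Dr = 68.75 %


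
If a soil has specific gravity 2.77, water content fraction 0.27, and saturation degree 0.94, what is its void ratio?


Result: 0.7956

Derivation:
Using the relation e = Gs * w / S
e = 2.77 * 0.27 / 0.94
e = 0.7956


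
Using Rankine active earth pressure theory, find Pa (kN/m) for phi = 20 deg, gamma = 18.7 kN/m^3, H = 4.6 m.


Compute active earth pressure coefficient:
Ka = tan^2(45 - phi/2) = tan^2(35.0) = 0.490291
Compute active force:
Pa = 0.5 * Ka * gamma * H^2
Pa = 0.5 * 0.490291 * 18.7 * 4.6^2
Pa = 97.0 kN/m


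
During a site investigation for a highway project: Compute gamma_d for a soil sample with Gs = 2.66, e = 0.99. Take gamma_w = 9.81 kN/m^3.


Using gamma_d = Gs * gamma_w / (1 + e)
gamma_d = 2.66 * 9.81 / (1 + 0.99)
gamma_d = 2.66 * 9.81 / 1.99
gamma_d = 13.113 kN/m^3


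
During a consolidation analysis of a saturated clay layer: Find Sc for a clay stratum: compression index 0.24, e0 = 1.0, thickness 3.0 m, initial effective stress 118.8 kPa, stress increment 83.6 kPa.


Using Sc = Cc * H / (1 + e0) * log10((sigma0 + delta_sigma) / sigma0)
Stress ratio = (118.8 + 83.6) / 118.8 = 1.7037
log10(1.7037) = 0.231394
Cc * H / (1 + e0) = 0.24 * 3.0 / (1 + 1.0) = 0.36
Sc = 0.36 * 0.231394
Sc = 0.0833 m


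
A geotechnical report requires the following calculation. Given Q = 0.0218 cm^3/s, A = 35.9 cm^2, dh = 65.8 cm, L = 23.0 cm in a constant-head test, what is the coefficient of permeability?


Result: 0.000212 cm/s

Derivation:
Compute hydraulic gradient:
i = dh / L = 65.8 / 23.0 = 2.86087
Then apply Darcy's law:
k = Q / (A * i)
k = 0.0218 / (35.9 * 2.86087)
k = 0.0218 / 102.705
k = 0.000212 cm/s


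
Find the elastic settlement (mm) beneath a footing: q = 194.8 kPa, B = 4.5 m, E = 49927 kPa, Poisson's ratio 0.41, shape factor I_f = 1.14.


Using Se = q * B * (1 - nu^2) * I_f / E
1 - nu^2 = 1 - 0.41^2 = 0.8319
Se = 194.8 * 4.5 * 0.8319 * 1.14 / 49927
Se = 0.016651 m
Convert to mm: Se = 0.016651 * 1000 = 16.651 mm


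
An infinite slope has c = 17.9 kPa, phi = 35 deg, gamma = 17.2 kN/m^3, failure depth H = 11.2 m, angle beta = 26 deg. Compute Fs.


Using Fs = c / (gamma*H*sin(beta)*cos(beta)) + tan(phi)/tan(beta)
Cohesion contribution = 17.9 / (17.2*11.2*sin(26)*cos(26))
Cohesion contribution = 0.235833
Friction contribution = tan(35)/tan(26) = 1.43564
Fs = 0.235833 + 1.43564
Fs = 1.671


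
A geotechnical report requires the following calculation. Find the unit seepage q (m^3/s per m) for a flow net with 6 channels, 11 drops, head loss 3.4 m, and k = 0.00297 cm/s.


Result: 5.508e-05 m^3/s per m

Derivation:
Convert k to m/s for unit consistency with H:
k = 0.00297 cm/s = 0.00297 / 100 m/s = 2.97e-05 m/s
Using q = k * H * Nf / Nd
Nf / Nd = 6 / 11 = 0.5455
q = 2.97e-05 * 3.4 * 0.5455
q = 5.508e-05 m^3/s per m


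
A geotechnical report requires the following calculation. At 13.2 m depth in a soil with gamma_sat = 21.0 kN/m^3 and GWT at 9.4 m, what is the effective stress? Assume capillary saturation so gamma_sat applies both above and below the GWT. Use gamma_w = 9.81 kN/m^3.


Result: 239.92 kPa

Derivation:
Total stress = gamma_sat * depth
sigma = 21.0 * 13.2 = 277.2 kPa
Pore water pressure u = gamma_w * (depth - d_wt)
u = 9.81 * (13.2 - 9.4) = 37.278 kPa
Effective stress = sigma - u
sigma' = 277.2 - 37.278 = 239.92 kPa


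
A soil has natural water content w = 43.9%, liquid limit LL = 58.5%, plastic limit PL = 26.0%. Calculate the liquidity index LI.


First compute the plasticity index:
PI = LL - PL = 58.5 - 26.0 = 32.5
Then compute the liquidity index:
LI = (w - PL) / PI
LI = (43.9 - 26.0) / 32.5
LI = 0.551


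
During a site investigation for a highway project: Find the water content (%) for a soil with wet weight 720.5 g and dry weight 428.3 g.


Using w = (m_wet - m_dry) / m_dry * 100
m_wet - m_dry = 720.5 - 428.3 = 292.2 g
w = 292.2 / 428.3 * 100
w = 68.22 %


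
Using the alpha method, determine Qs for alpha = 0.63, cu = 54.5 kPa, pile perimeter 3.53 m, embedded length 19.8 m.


Using Qs = alpha * cu * perimeter * L
Qs = 0.63 * 54.5 * 3.53 * 19.8
Qs = 2399.81 kN


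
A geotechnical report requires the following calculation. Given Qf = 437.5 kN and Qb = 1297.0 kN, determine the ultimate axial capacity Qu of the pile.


Using Qu = Qf + Qb
Qu = 437.5 + 1297.0
Qu = 1734.5 kN


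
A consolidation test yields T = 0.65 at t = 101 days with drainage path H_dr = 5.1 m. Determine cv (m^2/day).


Result: 0.16739 m^2/day

Derivation:
Using cv = T * H_dr^2 / t
H_dr^2 = 5.1^2 = 26.01
cv = 0.65 * 26.01 / 101
cv = 0.16739 m^2/day


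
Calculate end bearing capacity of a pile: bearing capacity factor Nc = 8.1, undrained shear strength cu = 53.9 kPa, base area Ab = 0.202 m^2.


Using Qb = Nc * cu * Ab
Qb = 8.1 * 53.9 * 0.202
Qb = 88.19 kN


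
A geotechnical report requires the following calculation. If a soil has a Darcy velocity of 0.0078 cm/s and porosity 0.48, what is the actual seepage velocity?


Result: 0.01625 cm/s

Derivation:
Using v_s = v_d / n
v_s = 0.0078 / 0.48
v_s = 0.01625 cm/s


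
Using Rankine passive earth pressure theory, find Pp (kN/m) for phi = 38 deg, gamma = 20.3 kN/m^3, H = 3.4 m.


Compute passive earth pressure coefficient:
Kp = tan^2(45 + phi/2) = tan^2(64.0) = 4.203746
Compute passive force:
Pp = 0.5 * Kp * gamma * H^2
Pp = 0.5 * 4.203746 * 20.3 * 3.4^2
Pp = 493.24 kN/m


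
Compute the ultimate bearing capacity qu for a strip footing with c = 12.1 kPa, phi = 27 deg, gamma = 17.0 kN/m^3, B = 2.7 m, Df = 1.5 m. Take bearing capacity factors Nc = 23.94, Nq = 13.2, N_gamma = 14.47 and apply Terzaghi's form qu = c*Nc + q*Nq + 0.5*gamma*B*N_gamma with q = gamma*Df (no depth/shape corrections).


Compute qu = c*Nc + gamma*Df*Nq + 0.5*gamma*B*N_gamma
Term 1: 12.1 * 23.94 = 289.674
Term 2: 17.0 * 1.5 * 13.2 = 336.6
Term 3: 0.5 * 17.0 * 2.7 * 14.47 = 332.0865
qu = 289.674 + 336.6 + 332.0865
qu = 958.36 kPa


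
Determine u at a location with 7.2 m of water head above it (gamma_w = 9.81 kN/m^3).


Using u = gamma_w * h_w
u = 9.81 * 7.2
u = 70.63 kPa


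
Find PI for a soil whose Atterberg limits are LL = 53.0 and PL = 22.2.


Result: 30.8

Derivation:
Using PI = LL - PL
PI = 53.0 - 22.2
PI = 30.8


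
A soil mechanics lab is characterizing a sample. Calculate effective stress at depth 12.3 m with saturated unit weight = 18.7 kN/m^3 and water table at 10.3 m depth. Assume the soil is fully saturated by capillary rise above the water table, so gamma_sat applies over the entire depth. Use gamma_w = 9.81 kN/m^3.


Total stress = gamma_sat * depth
sigma = 18.7 * 12.3 = 230.01 kPa
Pore water pressure u = gamma_w * (depth - d_wt)
u = 9.81 * (12.3 - 10.3) = 19.62 kPa
Effective stress = sigma - u
sigma' = 230.01 - 19.62 = 210.39 kPa


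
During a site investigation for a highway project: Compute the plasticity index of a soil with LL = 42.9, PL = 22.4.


Result: 20.5

Derivation:
Using PI = LL - PL
PI = 42.9 - 22.4
PI = 20.5


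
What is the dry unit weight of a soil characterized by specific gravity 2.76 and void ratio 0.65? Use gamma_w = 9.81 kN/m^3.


Using gamma_d = Gs * gamma_w / (1 + e)
gamma_d = 2.76 * 9.81 / (1 + 0.65)
gamma_d = 2.76 * 9.81 / 1.65
gamma_d = 16.409 kN/m^3


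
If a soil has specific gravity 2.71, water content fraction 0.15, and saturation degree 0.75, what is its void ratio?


Using the relation e = Gs * w / S
e = 2.71 * 0.15 / 0.75
e = 0.542


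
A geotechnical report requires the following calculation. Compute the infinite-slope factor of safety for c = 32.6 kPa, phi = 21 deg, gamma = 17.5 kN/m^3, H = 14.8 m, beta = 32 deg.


Using Fs = c / (gamma*H*sin(beta)*cos(beta)) + tan(phi)/tan(beta)
Cohesion contribution = 32.6 / (17.5*14.8*sin(32)*cos(32))
Cohesion contribution = 0.280084
Friction contribution = tan(21)/tan(32) = 0.614311
Fs = 0.280084 + 0.614311
Fs = 0.894


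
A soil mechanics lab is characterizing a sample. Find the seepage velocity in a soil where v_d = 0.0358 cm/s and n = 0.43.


Result: 0.08326 cm/s

Derivation:
Using v_s = v_d / n
v_s = 0.0358 / 0.43
v_s = 0.08326 cm/s


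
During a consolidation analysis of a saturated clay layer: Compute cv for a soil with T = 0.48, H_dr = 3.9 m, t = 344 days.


Using cv = T * H_dr^2 / t
H_dr^2 = 3.9^2 = 15.21
cv = 0.48 * 15.21 / 344
cv = 0.02122 m^2/day


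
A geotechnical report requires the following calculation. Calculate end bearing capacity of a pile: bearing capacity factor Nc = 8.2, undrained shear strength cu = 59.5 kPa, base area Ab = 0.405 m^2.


Using Qb = Nc * cu * Ab
Qb = 8.2 * 59.5 * 0.405
Qb = 197.6 kN


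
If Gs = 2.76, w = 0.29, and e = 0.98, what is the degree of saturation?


Result: 0.8167

Derivation:
Using S = Gs * w / e
S = 2.76 * 0.29 / 0.98
S = 0.8167


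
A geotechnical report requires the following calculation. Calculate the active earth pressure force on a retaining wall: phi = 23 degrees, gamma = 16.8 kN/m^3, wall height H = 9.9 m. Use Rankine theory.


Result: 360.67 kN/m

Derivation:
Compute active earth pressure coefficient:
Ka = tan^2(45 - phi/2) = tan^2(33.5) = 0.438092
Compute active force:
Pa = 0.5 * Ka * gamma * H^2
Pa = 0.5 * 0.438092 * 16.8 * 9.9^2
Pa = 360.67 kN/m


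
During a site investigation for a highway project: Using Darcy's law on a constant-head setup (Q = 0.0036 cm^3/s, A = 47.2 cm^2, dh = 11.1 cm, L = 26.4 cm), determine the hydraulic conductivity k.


Compute hydraulic gradient:
i = dh / L = 11.1 / 26.4 = 0.420455
Then apply Darcy's law:
k = Q / (A * i)
k = 0.0036 / (47.2 * 0.420455)
k = 0.0036 / 19.8455
k = 0.000181 cm/s


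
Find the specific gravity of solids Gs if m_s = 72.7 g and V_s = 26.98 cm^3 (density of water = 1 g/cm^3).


Result: 2.695

Derivation:
Using Gs = m_s / (V_s * rho_w)
Since rho_w = 1 g/cm^3:
Gs = 72.7 / 26.98
Gs = 2.695


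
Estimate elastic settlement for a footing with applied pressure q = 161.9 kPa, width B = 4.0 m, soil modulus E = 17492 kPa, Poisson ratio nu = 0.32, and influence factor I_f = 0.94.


Result: 31.238 mm

Derivation:
Using Se = q * B * (1 - nu^2) * I_f / E
1 - nu^2 = 1 - 0.32^2 = 0.8976
Se = 161.9 * 4.0 * 0.8976 * 0.94 / 17492
Se = 0.031238 m
Convert to mm: Se = 0.031238 * 1000 = 31.238 mm


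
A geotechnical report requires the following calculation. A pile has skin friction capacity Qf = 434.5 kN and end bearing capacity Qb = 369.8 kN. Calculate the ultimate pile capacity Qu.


Using Qu = Qf + Qb
Qu = 434.5 + 369.8
Qu = 804.3 kN


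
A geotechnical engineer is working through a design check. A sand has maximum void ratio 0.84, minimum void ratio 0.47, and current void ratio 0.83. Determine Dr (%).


Using Dr = (e_max - e) / (e_max - e_min) * 100
e_max - e = 0.84 - 0.83 = 0.01
e_max - e_min = 0.84 - 0.47 = 0.37
Dr = 0.01 / 0.37 * 100
Dr = 2.7 %


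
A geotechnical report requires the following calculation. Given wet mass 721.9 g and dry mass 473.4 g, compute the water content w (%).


Using w = (m_wet - m_dry) / m_dry * 100
m_wet - m_dry = 721.9 - 473.4 = 248.5 g
w = 248.5 / 473.4 * 100
w = 52.49 %


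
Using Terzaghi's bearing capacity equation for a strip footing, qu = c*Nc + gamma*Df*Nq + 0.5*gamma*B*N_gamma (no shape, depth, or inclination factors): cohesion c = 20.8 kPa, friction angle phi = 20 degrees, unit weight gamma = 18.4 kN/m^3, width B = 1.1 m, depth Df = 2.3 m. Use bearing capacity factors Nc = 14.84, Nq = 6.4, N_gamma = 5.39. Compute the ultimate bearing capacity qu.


Compute qu = c*Nc + gamma*Df*Nq + 0.5*gamma*B*N_gamma
Term 1: 20.8 * 14.84 = 308.672
Term 2: 18.4 * 2.3 * 6.4 = 270.848
Term 3: 0.5 * 18.4 * 1.1 * 5.39 = 54.5468
qu = 308.672 + 270.848 + 54.5468
qu = 634.07 kPa


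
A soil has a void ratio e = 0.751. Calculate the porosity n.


Using the relation n = e / (1 + e)
n = 0.751 / (1 + 0.751)
n = 0.751 / 1.751
n = 0.4289


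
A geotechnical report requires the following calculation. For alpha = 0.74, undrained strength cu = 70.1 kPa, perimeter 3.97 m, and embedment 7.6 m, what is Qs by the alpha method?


Using Qs = alpha * cu * perimeter * L
Qs = 0.74 * 70.1 * 3.97 * 7.6
Qs = 1565.14 kN


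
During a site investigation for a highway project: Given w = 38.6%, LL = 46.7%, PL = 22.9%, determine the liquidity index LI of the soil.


First compute the plasticity index:
PI = LL - PL = 46.7 - 22.9 = 23.8
Then compute the liquidity index:
LI = (w - PL) / PI
LI = (38.6 - 22.9) / 23.8
LI = 0.66


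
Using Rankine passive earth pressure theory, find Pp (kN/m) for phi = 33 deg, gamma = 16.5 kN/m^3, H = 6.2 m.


Result: 1075.74 kN/m

Derivation:
Compute passive earth pressure coefficient:
Kp = tan^2(45 + phi/2) = tan^2(61.5) = 3.39212
Compute passive force:
Pp = 0.5 * Kp * gamma * H^2
Pp = 0.5 * 3.39212 * 16.5 * 6.2^2
Pp = 1075.74 kN/m


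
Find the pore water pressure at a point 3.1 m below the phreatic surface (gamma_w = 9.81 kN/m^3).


Result: 30.41 kPa

Derivation:
Using u = gamma_w * h_w
u = 9.81 * 3.1
u = 30.41 kPa


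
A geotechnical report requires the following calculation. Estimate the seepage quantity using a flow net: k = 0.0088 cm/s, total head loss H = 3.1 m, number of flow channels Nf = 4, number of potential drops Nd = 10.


Result: 0.0001091 m^3/s per m

Derivation:
Convert k to m/s for unit consistency with H:
k = 0.0088 cm/s = 0.0088 / 100 m/s = 8.8e-05 m/s
Using q = k * H * Nf / Nd
Nf / Nd = 4 / 10 = 0.4
q = 8.8e-05 * 3.1 * 0.4
q = 0.0001091 m^3/s per m


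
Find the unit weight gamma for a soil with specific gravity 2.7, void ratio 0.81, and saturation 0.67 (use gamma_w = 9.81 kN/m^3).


Result: 17.575 kN/m^3

Derivation:
Using gamma = gamma_w * (Gs + S*e) / (1 + e)
Numerator: Gs + S*e = 2.7 + 0.67*0.81 = 3.2427
Denominator: 1 + e = 1 + 0.81 = 1.81
gamma = 9.81 * 3.2427 / 1.81
gamma = 17.575 kN/m^3


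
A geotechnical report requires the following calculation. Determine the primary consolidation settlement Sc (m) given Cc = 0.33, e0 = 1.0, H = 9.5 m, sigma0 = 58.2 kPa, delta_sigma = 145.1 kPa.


Using Sc = Cc * H / (1 + e0) * log10((sigma0 + delta_sigma) / sigma0)
Stress ratio = (58.2 + 145.1) / 58.2 = 3.49313
log10(3.49313) = 0.543214
Cc * H / (1 + e0) = 0.33 * 9.5 / (1 + 1.0) = 1.5675
Sc = 1.5675 * 0.543214
Sc = 0.8515 m


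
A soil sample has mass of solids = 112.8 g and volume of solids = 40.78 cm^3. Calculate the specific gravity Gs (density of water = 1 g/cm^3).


Using Gs = m_s / (V_s * rho_w)
Since rho_w = 1 g/cm^3:
Gs = 112.8 / 40.78
Gs = 2.766


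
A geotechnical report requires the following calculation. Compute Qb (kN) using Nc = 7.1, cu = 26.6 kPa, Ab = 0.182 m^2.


Using Qb = Nc * cu * Ab
Qb = 7.1 * 26.6 * 0.182
Qb = 34.37 kN


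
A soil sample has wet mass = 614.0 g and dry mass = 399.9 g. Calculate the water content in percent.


Using w = (m_wet - m_dry) / m_dry * 100
m_wet - m_dry = 614.0 - 399.9 = 214.1 g
w = 214.1 / 399.9 * 100
w = 53.54 %


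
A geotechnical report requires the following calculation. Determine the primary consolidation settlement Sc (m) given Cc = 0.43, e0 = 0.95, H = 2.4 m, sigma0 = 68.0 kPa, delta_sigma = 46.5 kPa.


Using Sc = Cc * H / (1 + e0) * log10((sigma0 + delta_sigma) / sigma0)
Stress ratio = (68.0 + 46.5) / 68.0 = 1.68382
log10(1.68382) = 0.226297
Cc * H / (1 + e0) = 0.43 * 2.4 / (1 + 0.95) = 0.529231
Sc = 0.529231 * 0.226297
Sc = 0.1198 m


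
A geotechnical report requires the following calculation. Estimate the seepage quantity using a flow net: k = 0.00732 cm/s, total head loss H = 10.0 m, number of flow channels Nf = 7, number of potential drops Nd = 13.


Result: 0.0003942 m^3/s per m

Derivation:
Convert k to m/s for unit consistency with H:
k = 0.00732 cm/s = 0.00732 / 100 m/s = 7.32e-05 m/s
Using q = k * H * Nf / Nd
Nf / Nd = 7 / 13 = 0.5385
q = 7.32e-05 * 10.0 * 0.5385
q = 0.0003942 m^3/s per m


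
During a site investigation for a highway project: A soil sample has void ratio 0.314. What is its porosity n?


Using the relation n = e / (1 + e)
n = 0.314 / (1 + 0.314)
n = 0.314 / 1.314
n = 0.239


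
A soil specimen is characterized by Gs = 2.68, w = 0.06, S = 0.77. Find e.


Using the relation e = Gs * w / S
e = 2.68 * 0.06 / 0.77
e = 0.2088


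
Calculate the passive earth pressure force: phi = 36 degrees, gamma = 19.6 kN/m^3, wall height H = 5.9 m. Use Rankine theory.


Result: 1314.01 kN/m

Derivation:
Compute passive earth pressure coefficient:
Kp = tan^2(45 + phi/2) = tan^2(63.0) = 3.85184
Compute passive force:
Pp = 0.5 * Kp * gamma * H^2
Pp = 0.5 * 3.85184 * 19.6 * 5.9^2
Pp = 1314.01 kN/m


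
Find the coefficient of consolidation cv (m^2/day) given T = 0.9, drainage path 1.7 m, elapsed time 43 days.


Using cv = T * H_dr^2 / t
H_dr^2 = 1.7^2 = 2.89
cv = 0.9 * 2.89 / 43
cv = 0.06049 m^2/day


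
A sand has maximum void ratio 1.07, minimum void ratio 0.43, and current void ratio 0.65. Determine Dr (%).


Using Dr = (e_max - e) / (e_max - e_min) * 100
e_max - e = 1.07 - 0.65 = 0.42
e_max - e_min = 1.07 - 0.43 = 0.64
Dr = 0.42 / 0.64 * 100
Dr = 65.62 %


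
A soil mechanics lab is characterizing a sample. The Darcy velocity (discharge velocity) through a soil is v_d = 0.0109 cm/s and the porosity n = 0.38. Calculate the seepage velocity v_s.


Using v_s = v_d / n
v_s = 0.0109 / 0.38
v_s = 0.02868 cm/s


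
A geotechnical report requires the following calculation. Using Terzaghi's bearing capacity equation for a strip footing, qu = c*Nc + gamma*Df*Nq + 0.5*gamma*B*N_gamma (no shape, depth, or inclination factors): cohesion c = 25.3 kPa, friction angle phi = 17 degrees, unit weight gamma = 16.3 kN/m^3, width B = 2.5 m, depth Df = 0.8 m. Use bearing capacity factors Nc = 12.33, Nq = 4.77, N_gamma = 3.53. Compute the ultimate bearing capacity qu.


Compute qu = c*Nc + gamma*Df*Nq + 0.5*gamma*B*N_gamma
Term 1: 25.3 * 12.33 = 311.949
Term 2: 16.3 * 0.8 * 4.77 = 62.2008
Term 3: 0.5 * 16.3 * 2.5 * 3.53 = 71.92375
qu = 311.949 + 62.2008 + 71.92375
qu = 446.07 kPa


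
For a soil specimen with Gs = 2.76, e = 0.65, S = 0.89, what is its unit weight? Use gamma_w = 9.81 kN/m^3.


Result: 19.849 kN/m^3

Derivation:
Using gamma = gamma_w * (Gs + S*e) / (1 + e)
Numerator: Gs + S*e = 2.76 + 0.89*0.65 = 3.3385
Denominator: 1 + e = 1 + 0.65 = 1.65
gamma = 9.81 * 3.3385 / 1.65
gamma = 19.849 kN/m^3


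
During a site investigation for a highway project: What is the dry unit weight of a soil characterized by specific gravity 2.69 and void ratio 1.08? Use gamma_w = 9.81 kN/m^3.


Using gamma_d = Gs * gamma_w / (1 + e)
gamma_d = 2.69 * 9.81 / (1 + 1.08)
gamma_d = 2.69 * 9.81 / 2.08
gamma_d = 12.687 kN/m^3


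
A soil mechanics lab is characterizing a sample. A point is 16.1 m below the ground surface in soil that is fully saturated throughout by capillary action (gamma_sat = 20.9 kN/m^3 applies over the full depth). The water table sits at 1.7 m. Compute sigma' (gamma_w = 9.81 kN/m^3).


Total stress = gamma_sat * depth
sigma = 20.9 * 16.1 = 336.49 kPa
Pore water pressure u = gamma_w * (depth - d_wt)
u = 9.81 * (16.1 - 1.7) = 141.264 kPa
Effective stress = sigma - u
sigma' = 336.49 - 141.264 = 195.23 kPa


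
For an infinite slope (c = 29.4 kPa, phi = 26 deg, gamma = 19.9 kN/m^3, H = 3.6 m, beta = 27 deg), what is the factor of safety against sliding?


Result: 1.972

Derivation:
Using Fs = c / (gamma*H*sin(beta)*cos(beta)) + tan(phi)/tan(beta)
Cohesion contribution = 29.4 / (19.9*3.6*sin(27)*cos(27))
Cohesion contribution = 1.01453
Friction contribution = tan(26)/tan(27) = 0.957229
Fs = 1.01453 + 0.957229
Fs = 1.972


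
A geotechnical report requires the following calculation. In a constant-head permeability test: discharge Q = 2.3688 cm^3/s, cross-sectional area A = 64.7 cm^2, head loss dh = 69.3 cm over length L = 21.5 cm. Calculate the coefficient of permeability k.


Compute hydraulic gradient:
i = dh / L = 69.3 / 21.5 = 3.22326
Then apply Darcy's law:
k = Q / (A * i)
k = 2.3688 / (64.7 * 3.22326)
k = 2.3688 / 208.545
k = 0.011359 cm/s


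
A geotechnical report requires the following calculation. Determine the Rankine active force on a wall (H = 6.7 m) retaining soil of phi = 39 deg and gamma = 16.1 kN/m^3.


Compute active earth pressure coefficient:
Ka = tan^2(45 - phi/2) = tan^2(25.5) = 0.227506
Compute active force:
Pa = 0.5 * Ka * gamma * H^2
Pa = 0.5 * 0.227506 * 16.1 * 6.7^2
Pa = 82.21 kN/m


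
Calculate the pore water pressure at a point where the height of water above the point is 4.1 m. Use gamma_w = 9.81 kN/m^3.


Using u = gamma_w * h_w
u = 9.81 * 4.1
u = 40.22 kPa


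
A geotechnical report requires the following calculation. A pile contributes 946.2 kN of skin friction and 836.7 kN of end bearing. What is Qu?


Using Qu = Qf + Qb
Qu = 946.2 + 836.7
Qu = 1782.9 kN


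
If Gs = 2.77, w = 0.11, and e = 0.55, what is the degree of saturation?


Result: 0.554

Derivation:
Using S = Gs * w / e
S = 2.77 * 0.11 / 0.55
S = 0.554


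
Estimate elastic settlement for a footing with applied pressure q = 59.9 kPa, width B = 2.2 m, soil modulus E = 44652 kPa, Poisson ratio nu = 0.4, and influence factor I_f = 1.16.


Using Se = q * B * (1 - nu^2) * I_f / E
1 - nu^2 = 1 - 0.4^2 = 0.84
Se = 59.9 * 2.2 * 0.84 * 1.16 / 44652
Se = 0.002876 m
Convert to mm: Se = 0.002876 * 1000 = 2.876 mm


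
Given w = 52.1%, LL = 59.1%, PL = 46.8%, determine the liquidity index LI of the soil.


Result: 0.431

Derivation:
First compute the plasticity index:
PI = LL - PL = 59.1 - 46.8 = 12.3
Then compute the liquidity index:
LI = (w - PL) / PI
LI = (52.1 - 46.8) / 12.3
LI = 0.431


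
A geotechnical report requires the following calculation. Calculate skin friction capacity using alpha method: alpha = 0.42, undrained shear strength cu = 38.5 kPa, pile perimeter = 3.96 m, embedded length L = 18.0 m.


Using Qs = alpha * cu * perimeter * L
Qs = 0.42 * 38.5 * 3.96 * 18.0
Qs = 1152.6 kN


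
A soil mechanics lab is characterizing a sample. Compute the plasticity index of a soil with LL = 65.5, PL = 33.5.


Result: 32.0

Derivation:
Using PI = LL - PL
PI = 65.5 - 33.5
PI = 32.0


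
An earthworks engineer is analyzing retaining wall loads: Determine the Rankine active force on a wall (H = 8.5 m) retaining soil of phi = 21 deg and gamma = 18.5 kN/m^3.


Compute active earth pressure coefficient:
Ka = tan^2(45 - phi/2) = tan^2(34.5) = 0.472355
Compute active force:
Pa = 0.5 * Ka * gamma * H^2
Pa = 0.5 * 0.472355 * 18.5 * 8.5^2
Pa = 315.68 kN/m


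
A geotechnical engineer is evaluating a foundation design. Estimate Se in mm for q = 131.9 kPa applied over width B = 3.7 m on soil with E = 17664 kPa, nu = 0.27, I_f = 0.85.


Using Se = q * B * (1 - nu^2) * I_f / E
1 - nu^2 = 1 - 0.27^2 = 0.9271
Se = 131.9 * 3.7 * 0.9271 * 0.85 / 17664
Se = 0.021772 m
Convert to mm: Se = 0.021772 * 1000 = 21.772 mm


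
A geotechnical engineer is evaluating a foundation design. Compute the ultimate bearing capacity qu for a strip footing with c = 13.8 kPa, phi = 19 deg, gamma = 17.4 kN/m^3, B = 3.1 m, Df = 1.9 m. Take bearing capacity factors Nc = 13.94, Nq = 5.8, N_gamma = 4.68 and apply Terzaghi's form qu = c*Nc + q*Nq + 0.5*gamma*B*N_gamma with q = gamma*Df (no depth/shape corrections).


Compute qu = c*Nc + gamma*Df*Nq + 0.5*gamma*B*N_gamma
Term 1: 13.8 * 13.94 = 192.372
Term 2: 17.4 * 1.9 * 5.8 = 191.748
Term 3: 0.5 * 17.4 * 3.1 * 4.68 = 126.2196
qu = 192.372 + 191.748 + 126.2196
qu = 510.34 kPa


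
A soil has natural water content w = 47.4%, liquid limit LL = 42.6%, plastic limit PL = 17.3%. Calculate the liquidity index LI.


First compute the plasticity index:
PI = LL - PL = 42.6 - 17.3 = 25.3
Then compute the liquidity index:
LI = (w - PL) / PI
LI = (47.4 - 17.3) / 25.3
LI = 1.19


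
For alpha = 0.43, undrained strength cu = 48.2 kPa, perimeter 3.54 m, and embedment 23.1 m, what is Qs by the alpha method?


Using Qs = alpha * cu * perimeter * L
Qs = 0.43 * 48.2 * 3.54 * 23.1
Qs = 1694.85 kN


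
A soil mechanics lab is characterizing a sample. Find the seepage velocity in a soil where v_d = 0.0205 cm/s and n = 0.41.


Using v_s = v_d / n
v_s = 0.0205 / 0.41
v_s = 0.05 cm/s


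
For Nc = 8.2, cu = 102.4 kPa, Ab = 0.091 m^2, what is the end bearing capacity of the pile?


Result: 76.41 kN

Derivation:
Using Qb = Nc * cu * Ab
Qb = 8.2 * 102.4 * 0.091
Qb = 76.41 kN


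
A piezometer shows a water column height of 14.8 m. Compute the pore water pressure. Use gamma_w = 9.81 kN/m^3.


Using u = gamma_w * h_w
u = 9.81 * 14.8
u = 145.19 kPa


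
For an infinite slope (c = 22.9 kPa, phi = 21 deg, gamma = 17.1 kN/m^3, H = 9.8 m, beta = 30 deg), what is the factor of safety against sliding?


Using Fs = c / (gamma*H*sin(beta)*cos(beta)) + tan(phi)/tan(beta)
Cohesion contribution = 22.9 / (17.1*9.8*sin(30)*cos(30))
Cohesion contribution = 0.315582
Friction contribution = tan(21)/tan(30) = 0.664872
Fs = 0.315582 + 0.664872
Fs = 0.98


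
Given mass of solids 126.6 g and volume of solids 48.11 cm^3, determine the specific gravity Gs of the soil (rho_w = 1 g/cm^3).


Using Gs = m_s / (V_s * rho_w)
Since rho_w = 1 g/cm^3:
Gs = 126.6 / 48.11
Gs = 2.631


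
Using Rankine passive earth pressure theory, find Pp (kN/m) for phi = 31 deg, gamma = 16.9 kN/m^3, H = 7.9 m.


Compute passive earth pressure coefficient:
Kp = tan^2(45 + phi/2) = tan^2(60.5) = 3.124035
Compute passive force:
Pp = 0.5 * Kp * gamma * H^2
Pp = 0.5 * 3.124035 * 16.9 * 7.9^2
Pp = 1647.51 kN/m


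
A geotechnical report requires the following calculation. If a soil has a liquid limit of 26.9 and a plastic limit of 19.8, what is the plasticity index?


Using PI = LL - PL
PI = 26.9 - 19.8
PI = 7.1


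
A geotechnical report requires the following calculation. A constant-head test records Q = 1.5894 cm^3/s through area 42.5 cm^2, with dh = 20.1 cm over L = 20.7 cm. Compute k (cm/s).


Compute hydraulic gradient:
i = dh / L = 20.1 / 20.7 = 0.971014
Then apply Darcy's law:
k = Q / (A * i)
k = 1.5894 / (42.5 * 0.971014)
k = 1.5894 / 41.2681
k = 0.038514 cm/s


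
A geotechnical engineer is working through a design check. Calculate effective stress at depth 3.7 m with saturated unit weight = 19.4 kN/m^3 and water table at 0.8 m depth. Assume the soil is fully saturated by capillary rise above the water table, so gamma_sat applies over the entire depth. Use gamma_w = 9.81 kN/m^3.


Total stress = gamma_sat * depth
sigma = 19.4 * 3.7 = 71.78 kPa
Pore water pressure u = gamma_w * (depth - d_wt)
u = 9.81 * (3.7 - 0.8) = 28.449 kPa
Effective stress = sigma - u
sigma' = 71.78 - 28.449 = 43.33 kPa


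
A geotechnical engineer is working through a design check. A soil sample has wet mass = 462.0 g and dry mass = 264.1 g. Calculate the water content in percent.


Using w = (m_wet - m_dry) / m_dry * 100
m_wet - m_dry = 462.0 - 264.1 = 197.9 g
w = 197.9 / 264.1 * 100
w = 74.93 %


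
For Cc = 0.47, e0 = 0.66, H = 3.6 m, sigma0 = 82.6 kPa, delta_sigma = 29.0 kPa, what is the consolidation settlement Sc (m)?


Result: 0.1332 m

Derivation:
Using Sc = Cc * H / (1 + e0) * log10((sigma0 + delta_sigma) / sigma0)
Stress ratio = (82.6 + 29.0) / 82.6 = 1.35109
log10(1.35109) = 0.130684
Cc * H / (1 + e0) = 0.47 * 3.6 / (1 + 0.66) = 1.01928
Sc = 1.01928 * 0.130684
Sc = 0.1332 m


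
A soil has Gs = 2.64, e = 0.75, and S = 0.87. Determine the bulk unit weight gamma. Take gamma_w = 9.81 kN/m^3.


Result: 18.457 kN/m^3

Derivation:
Using gamma = gamma_w * (Gs + S*e) / (1 + e)
Numerator: Gs + S*e = 2.64 + 0.87*0.75 = 3.2925
Denominator: 1 + e = 1 + 0.75 = 1.75
gamma = 9.81 * 3.2925 / 1.75
gamma = 18.457 kN/m^3


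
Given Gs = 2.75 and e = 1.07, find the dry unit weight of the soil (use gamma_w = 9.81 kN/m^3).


Using gamma_d = Gs * gamma_w / (1 + e)
gamma_d = 2.75 * 9.81 / (1 + 1.07)
gamma_d = 2.75 * 9.81 / 2.07
gamma_d = 13.033 kN/m^3


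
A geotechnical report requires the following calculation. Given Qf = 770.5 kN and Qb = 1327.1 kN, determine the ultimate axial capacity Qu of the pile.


Result: 2097.6 kN

Derivation:
Using Qu = Qf + Qb
Qu = 770.5 + 1327.1
Qu = 2097.6 kN


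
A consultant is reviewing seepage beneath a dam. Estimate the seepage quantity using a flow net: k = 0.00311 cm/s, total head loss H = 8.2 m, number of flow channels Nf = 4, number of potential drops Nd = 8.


Convert k to m/s for unit consistency with H:
k = 0.00311 cm/s = 0.00311 / 100 m/s = 3.11e-05 m/s
Using q = k * H * Nf / Nd
Nf / Nd = 4 / 8 = 0.5
q = 3.11e-05 * 8.2 * 0.5
q = 0.0001275 m^3/s per m


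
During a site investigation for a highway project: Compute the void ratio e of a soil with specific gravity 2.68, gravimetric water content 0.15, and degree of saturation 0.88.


Using the relation e = Gs * w / S
e = 2.68 * 0.15 / 0.88
e = 0.4568


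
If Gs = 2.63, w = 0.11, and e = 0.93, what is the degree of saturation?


Using S = Gs * w / e
S = 2.63 * 0.11 / 0.93
S = 0.3111


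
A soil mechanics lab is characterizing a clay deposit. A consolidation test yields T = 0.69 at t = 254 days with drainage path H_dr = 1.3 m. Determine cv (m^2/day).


Using cv = T * H_dr^2 / t
H_dr^2 = 1.3^2 = 1.69
cv = 0.69 * 1.69 / 254
cv = 0.00459 m^2/day


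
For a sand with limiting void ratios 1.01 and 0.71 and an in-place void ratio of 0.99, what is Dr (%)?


Result: 6.67 %

Derivation:
Using Dr = (e_max - e) / (e_max - e_min) * 100
e_max - e = 1.01 - 0.99 = 0.02
e_max - e_min = 1.01 - 0.71 = 0.3
Dr = 0.02 / 0.3 * 100
Dr = 6.67 %


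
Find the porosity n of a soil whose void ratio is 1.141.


Result: 0.5329

Derivation:
Using the relation n = e / (1 + e)
n = 1.141 / (1 + 1.141)
n = 1.141 / 2.141
n = 0.5329


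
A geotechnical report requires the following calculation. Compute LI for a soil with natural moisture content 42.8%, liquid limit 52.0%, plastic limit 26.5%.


First compute the plasticity index:
PI = LL - PL = 52.0 - 26.5 = 25.5
Then compute the liquidity index:
LI = (w - PL) / PI
LI = (42.8 - 26.5) / 25.5
LI = 0.639


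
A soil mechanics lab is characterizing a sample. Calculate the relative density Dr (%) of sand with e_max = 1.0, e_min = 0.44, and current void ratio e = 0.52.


Result: 85.71 %

Derivation:
Using Dr = (e_max - e) / (e_max - e_min) * 100
e_max - e = 1.0 - 0.52 = 0.48
e_max - e_min = 1.0 - 0.44 = 0.56
Dr = 0.48 / 0.56 * 100
Dr = 85.71 %


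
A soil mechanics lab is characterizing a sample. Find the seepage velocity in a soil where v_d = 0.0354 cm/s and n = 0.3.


Result: 0.118 cm/s

Derivation:
Using v_s = v_d / n
v_s = 0.0354 / 0.3
v_s = 0.118 cm/s


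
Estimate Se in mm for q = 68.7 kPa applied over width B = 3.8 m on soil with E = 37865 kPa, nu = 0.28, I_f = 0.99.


Using Se = q * B * (1 - nu^2) * I_f / E
1 - nu^2 = 1 - 0.28^2 = 0.9216
Se = 68.7 * 3.8 * 0.9216 * 0.99 / 37865
Se = 0.006290 m
Convert to mm: Se = 0.006290 * 1000 = 6.29 mm


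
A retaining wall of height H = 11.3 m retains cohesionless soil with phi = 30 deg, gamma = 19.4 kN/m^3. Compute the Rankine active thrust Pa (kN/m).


Compute active earth pressure coefficient:
Ka = tan^2(45 - phi/2) = tan^2(30.0) = 0.333333
Compute active force:
Pa = 0.5 * Ka * gamma * H^2
Pa = 0.5 * 0.333333 * 19.4 * 11.3^2
Pa = 412.86 kN/m


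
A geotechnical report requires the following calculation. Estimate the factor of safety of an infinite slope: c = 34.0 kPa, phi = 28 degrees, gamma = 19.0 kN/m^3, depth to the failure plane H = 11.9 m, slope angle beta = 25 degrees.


Using Fs = c / (gamma*H*sin(beta)*cos(beta)) + tan(phi)/tan(beta)
Cohesion contribution = 34.0 / (19.0*11.9*sin(25)*cos(25))
Cohesion contribution = 0.392604
Friction contribution = tan(28)/tan(25) = 1.14025
Fs = 0.392604 + 1.14025
Fs = 1.533


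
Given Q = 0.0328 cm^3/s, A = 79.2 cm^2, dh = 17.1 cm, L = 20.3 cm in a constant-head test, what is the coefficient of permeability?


Result: 0.000492 cm/s

Derivation:
Compute hydraulic gradient:
i = dh / L = 17.1 / 20.3 = 0.842365
Then apply Darcy's law:
k = Q / (A * i)
k = 0.0328 / (79.2 * 0.842365)
k = 0.0328 / 66.7153
k = 0.000492 cm/s


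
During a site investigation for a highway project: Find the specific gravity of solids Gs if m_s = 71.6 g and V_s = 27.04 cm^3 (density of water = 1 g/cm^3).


Using Gs = m_s / (V_s * rho_w)
Since rho_w = 1 g/cm^3:
Gs = 71.6 / 27.04
Gs = 2.648


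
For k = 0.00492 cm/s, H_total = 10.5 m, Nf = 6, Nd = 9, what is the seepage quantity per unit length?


Result: 0.0003444 m^3/s per m

Derivation:
Convert k to m/s for unit consistency with H:
k = 0.00492 cm/s = 0.00492 / 100 m/s = 4.92e-05 m/s
Using q = k * H * Nf / Nd
Nf / Nd = 6 / 9 = 0.6667
q = 4.92e-05 * 10.5 * 0.6667
q = 0.0003444 m^3/s per m


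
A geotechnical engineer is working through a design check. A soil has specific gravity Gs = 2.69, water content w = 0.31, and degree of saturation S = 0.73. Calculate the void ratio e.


Result: 1.1423

Derivation:
Using the relation e = Gs * w / S
e = 2.69 * 0.31 / 0.73
e = 1.1423


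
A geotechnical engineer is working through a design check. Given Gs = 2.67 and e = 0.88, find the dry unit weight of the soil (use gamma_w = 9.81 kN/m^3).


Using gamma_d = Gs * gamma_w / (1 + e)
gamma_d = 2.67 * 9.81 / (1 + 0.88)
gamma_d = 2.67 * 9.81 / 1.88
gamma_d = 13.932 kN/m^3


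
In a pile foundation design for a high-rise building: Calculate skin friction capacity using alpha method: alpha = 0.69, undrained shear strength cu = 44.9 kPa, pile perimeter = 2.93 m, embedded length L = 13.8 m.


Using Qs = alpha * cu * perimeter * L
Qs = 0.69 * 44.9 * 2.93 * 13.8
Qs = 1252.69 kN


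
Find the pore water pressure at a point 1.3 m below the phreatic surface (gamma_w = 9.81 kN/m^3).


Using u = gamma_w * h_w
u = 9.81 * 1.3
u = 12.75 kPa


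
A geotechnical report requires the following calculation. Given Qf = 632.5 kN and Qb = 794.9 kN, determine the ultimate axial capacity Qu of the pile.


Result: 1427.4 kN

Derivation:
Using Qu = Qf + Qb
Qu = 632.5 + 794.9
Qu = 1427.4 kN


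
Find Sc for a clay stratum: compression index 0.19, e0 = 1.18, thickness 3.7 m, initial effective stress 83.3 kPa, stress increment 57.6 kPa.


Result: 0.0736 m

Derivation:
Using Sc = Cc * H / (1 + e0) * log10((sigma0 + delta_sigma) / sigma0)
Stress ratio = (83.3 + 57.6) / 83.3 = 1.69148
log10(1.69148) = 0.228266
Cc * H / (1 + e0) = 0.19 * 3.7 / (1 + 1.18) = 0.322477
Sc = 0.322477 * 0.228266
Sc = 0.0736 m


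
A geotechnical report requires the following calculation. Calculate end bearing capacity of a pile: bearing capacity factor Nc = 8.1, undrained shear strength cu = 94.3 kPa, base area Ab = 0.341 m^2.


Result: 260.47 kN

Derivation:
Using Qb = Nc * cu * Ab
Qb = 8.1 * 94.3 * 0.341
Qb = 260.47 kN


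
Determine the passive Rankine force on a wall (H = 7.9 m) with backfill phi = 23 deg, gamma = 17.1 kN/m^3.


Compute passive earth pressure coefficient:
Kp = tan^2(45 + phi/2) = tan^2(56.5) = 2.282623
Compute passive force:
Pp = 0.5 * Kp * gamma * H^2
Pp = 0.5 * 2.282623 * 17.1 * 7.9^2
Pp = 1218.02 kN/m


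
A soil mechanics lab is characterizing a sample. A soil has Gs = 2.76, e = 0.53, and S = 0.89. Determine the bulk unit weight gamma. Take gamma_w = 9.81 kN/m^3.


Result: 20.721 kN/m^3

Derivation:
Using gamma = gamma_w * (Gs + S*e) / (1 + e)
Numerator: Gs + S*e = 2.76 + 0.89*0.53 = 3.2317
Denominator: 1 + e = 1 + 0.53 = 1.53
gamma = 9.81 * 3.2317 / 1.53
gamma = 20.721 kN/m^3


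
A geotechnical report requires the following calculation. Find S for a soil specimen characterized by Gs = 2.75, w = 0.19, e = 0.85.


Using S = Gs * w / e
S = 2.75 * 0.19 / 0.85
S = 0.6147


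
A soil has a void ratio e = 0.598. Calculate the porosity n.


Result: 0.3742

Derivation:
Using the relation n = e / (1 + e)
n = 0.598 / (1 + 0.598)
n = 0.598 / 1.598
n = 0.3742


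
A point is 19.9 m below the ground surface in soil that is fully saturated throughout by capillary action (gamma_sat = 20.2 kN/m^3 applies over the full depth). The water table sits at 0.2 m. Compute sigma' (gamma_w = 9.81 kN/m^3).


Total stress = gamma_sat * depth
sigma = 20.2 * 19.9 = 401.98 kPa
Pore water pressure u = gamma_w * (depth - d_wt)
u = 9.81 * (19.9 - 0.2) = 193.257 kPa
Effective stress = sigma - u
sigma' = 401.98 - 193.257 = 208.72 kPa


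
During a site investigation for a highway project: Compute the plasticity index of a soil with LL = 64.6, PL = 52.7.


Result: 11.9

Derivation:
Using PI = LL - PL
PI = 64.6 - 52.7
PI = 11.9


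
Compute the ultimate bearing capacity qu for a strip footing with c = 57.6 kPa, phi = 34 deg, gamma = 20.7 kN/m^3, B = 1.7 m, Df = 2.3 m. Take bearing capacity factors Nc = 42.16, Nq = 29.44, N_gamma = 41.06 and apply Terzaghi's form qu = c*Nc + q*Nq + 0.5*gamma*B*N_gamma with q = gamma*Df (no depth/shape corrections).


Compute qu = c*Nc + gamma*Df*Nq + 0.5*gamma*B*N_gamma
Term 1: 57.6 * 42.16 = 2428.416
Term 2: 20.7 * 2.3 * 29.44 = 1401.6384
Term 3: 0.5 * 20.7 * 1.7 * 41.06 = 722.4507
qu = 2428.416 + 1401.6384 + 722.4507
qu = 4552.51 kPa


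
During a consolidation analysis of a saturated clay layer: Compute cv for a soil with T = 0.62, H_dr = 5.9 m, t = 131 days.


Using cv = T * H_dr^2 / t
H_dr^2 = 5.9^2 = 34.81
cv = 0.62 * 34.81 / 131
cv = 0.16475 m^2/day


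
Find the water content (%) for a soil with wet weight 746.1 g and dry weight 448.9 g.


Using w = (m_wet - m_dry) / m_dry * 100
m_wet - m_dry = 746.1 - 448.9 = 297.2 g
w = 297.2 / 448.9 * 100
w = 66.21 %
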